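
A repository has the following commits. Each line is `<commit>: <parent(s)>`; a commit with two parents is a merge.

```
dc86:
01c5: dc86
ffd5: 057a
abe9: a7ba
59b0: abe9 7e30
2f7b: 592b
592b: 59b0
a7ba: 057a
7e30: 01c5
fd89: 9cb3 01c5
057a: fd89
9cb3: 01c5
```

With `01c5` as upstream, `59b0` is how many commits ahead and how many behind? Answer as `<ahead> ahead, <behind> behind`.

7 ahead, 0 behind

Reachable from 59b0: {01c5, 057a, 59b0, 7e30, 9cb3, a7ba, abe9, dc86, fd89}.
Reachable from 01c5: {01c5, dc86}.
Only in 59b0's history (ahead): {057a, 59b0, 7e30, 9cb3, a7ba, abe9, fd89} — 7.
Only in 01c5's history (behind): {} — 0.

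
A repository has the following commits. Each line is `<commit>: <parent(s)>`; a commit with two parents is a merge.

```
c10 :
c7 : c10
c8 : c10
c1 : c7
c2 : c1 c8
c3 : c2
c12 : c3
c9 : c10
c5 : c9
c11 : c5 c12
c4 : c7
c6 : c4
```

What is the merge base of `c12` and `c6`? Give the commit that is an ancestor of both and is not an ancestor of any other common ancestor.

c7

Ancestors of c12: {c1, c10, c12, c2, c3, c7, c8}.
Ancestors of c6: {c10, c4, c6, c7}.
Common ancestors: {c10, c7}.
Among these, c7 is not an ancestor of any other common ancestor — it is the merge base.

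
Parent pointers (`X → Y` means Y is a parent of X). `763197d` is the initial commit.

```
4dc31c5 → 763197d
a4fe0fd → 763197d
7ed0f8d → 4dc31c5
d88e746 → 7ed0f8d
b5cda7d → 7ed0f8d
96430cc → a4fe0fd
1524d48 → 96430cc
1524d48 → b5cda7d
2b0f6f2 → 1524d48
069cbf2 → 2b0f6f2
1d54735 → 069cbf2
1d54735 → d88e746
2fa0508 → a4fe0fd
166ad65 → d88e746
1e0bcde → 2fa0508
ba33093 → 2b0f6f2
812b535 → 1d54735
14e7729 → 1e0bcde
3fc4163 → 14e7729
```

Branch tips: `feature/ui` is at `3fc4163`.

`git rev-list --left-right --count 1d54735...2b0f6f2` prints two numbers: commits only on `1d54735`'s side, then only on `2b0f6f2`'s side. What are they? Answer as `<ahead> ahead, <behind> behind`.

3 ahead, 0 behind

Reachable from 1d54735: {069cbf2, 1524d48, 1d54735, 2b0f6f2, 4dc31c5, 763197d, 7ed0f8d, 96430cc, a4fe0fd, b5cda7d, d88e746}.
Reachable from 2b0f6f2: {1524d48, 2b0f6f2, 4dc31c5, 763197d, 7ed0f8d, 96430cc, a4fe0fd, b5cda7d}.
Only in 1d54735's history (ahead): {069cbf2, 1d54735, d88e746} — 3.
Only in 2b0f6f2's history (behind): {} — 0.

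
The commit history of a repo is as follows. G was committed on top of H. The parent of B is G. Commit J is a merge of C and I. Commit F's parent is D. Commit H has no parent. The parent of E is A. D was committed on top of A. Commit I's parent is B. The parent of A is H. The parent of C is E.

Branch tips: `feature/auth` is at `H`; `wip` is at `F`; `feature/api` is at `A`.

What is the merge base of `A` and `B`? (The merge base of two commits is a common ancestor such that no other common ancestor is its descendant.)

Ancestors of A: {A, H}.
Ancestors of B: {B, G, H}.
Common ancestors: {H}.
The only common ancestor is H, so it is the merge base.

H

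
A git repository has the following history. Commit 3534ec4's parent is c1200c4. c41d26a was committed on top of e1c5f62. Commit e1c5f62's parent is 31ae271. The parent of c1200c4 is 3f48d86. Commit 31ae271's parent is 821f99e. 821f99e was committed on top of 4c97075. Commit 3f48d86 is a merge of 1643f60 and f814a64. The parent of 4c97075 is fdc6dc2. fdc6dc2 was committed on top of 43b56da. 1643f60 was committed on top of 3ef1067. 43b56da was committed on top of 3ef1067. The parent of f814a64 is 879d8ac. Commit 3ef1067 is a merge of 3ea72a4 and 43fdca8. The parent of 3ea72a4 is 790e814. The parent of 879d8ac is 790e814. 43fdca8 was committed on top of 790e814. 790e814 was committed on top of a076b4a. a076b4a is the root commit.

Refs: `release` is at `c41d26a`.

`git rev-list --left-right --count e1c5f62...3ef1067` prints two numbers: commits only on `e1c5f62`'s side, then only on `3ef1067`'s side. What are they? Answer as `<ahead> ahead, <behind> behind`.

6 ahead, 0 behind

Reachable from e1c5f62: {31ae271, 3ea72a4, 3ef1067, 43b56da, 43fdca8, 4c97075, 790e814, 821f99e, a076b4a, e1c5f62, fdc6dc2}.
Reachable from 3ef1067: {3ea72a4, 3ef1067, 43fdca8, 790e814, a076b4a}.
Only in e1c5f62's history (ahead): {31ae271, 43b56da, 4c97075, 821f99e, e1c5f62, fdc6dc2} — 6.
Only in 3ef1067's history (behind): {} — 0.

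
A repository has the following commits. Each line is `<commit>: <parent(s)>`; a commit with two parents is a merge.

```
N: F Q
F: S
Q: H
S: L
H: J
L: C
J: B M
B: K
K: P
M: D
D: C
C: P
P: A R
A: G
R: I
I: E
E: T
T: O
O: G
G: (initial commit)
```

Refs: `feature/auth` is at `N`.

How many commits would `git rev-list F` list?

12

Walking parent pointers from F: reachable set = {A, C, E, F, G, I, L, O, P, R, S, T}.
That is 12 commits.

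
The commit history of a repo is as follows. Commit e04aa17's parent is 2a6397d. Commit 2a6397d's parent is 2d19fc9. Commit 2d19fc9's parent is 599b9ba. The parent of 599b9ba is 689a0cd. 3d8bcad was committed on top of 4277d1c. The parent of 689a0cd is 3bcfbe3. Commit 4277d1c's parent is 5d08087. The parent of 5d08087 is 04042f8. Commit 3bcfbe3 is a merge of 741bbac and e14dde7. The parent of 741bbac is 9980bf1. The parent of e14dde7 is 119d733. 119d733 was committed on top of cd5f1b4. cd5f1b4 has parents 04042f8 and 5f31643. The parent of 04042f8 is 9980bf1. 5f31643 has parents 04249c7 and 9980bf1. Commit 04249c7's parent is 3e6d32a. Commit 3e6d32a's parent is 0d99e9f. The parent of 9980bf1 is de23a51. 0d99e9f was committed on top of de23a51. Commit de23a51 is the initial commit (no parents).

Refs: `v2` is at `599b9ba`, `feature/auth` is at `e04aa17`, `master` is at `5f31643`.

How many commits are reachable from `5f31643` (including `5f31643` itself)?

6

Walking parent pointers from 5f31643: reachable set = {04249c7, 0d99e9f, 3e6d32a, 5f31643, 9980bf1, de23a51}.
That is 6 commits.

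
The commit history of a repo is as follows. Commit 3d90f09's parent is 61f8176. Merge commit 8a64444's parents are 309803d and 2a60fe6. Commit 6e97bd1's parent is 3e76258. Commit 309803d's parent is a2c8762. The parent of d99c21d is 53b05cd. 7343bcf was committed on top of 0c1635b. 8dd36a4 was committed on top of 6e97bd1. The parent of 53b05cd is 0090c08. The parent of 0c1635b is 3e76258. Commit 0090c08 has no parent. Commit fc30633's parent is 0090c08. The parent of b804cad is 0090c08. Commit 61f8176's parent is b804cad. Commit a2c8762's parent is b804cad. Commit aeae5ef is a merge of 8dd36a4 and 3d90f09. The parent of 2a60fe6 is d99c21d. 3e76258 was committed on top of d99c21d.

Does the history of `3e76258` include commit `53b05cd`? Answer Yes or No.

Yes

Ancestors of 3e76258 (commits reachable by following parents): {0090c08, 3e76258, 53b05cd, d99c21d}.
53b05cd is in that set, so it is an ancestor of 3e76258.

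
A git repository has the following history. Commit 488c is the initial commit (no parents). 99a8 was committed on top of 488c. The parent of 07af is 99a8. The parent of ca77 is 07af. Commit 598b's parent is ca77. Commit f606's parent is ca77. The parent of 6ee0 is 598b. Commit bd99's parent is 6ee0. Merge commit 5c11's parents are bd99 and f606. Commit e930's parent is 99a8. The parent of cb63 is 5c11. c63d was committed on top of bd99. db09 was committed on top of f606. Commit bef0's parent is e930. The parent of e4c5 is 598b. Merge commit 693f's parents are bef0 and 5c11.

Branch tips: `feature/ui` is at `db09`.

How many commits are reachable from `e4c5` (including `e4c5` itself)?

6

Walking parent pointers from e4c5: reachable set = {07af, 488c, 598b, 99a8, ca77, e4c5}.
That is 6 commits.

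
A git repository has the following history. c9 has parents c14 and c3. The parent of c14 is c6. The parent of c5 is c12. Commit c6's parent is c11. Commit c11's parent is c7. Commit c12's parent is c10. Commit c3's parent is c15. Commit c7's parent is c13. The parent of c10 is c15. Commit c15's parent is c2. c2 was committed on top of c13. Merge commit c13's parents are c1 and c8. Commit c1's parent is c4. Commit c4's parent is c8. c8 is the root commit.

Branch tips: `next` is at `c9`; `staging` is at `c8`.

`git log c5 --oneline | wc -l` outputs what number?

Walking parent pointers from c5: reachable set = {c1, c10, c12, c13, c15, c2, c4, c5, c8}.
That is 9 commits.

9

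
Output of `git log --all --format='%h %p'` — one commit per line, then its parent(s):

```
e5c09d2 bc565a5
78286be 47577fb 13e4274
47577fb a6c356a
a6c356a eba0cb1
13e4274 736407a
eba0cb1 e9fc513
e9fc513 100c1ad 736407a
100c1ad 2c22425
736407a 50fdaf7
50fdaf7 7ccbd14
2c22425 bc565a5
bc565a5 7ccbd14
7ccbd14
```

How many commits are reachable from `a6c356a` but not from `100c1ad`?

5

Reachable from a6c356a: {100c1ad, 2c22425, 50fdaf7, 736407a, 7ccbd14, a6c356a, bc565a5, e9fc513, eba0cb1}.
Reachable from 100c1ad: {100c1ad, 2c22425, 7ccbd14, bc565a5}.
In a6c356a's history but not 100c1ad's: {50fdaf7, 736407a, a6c356a, e9fc513, eba0cb1} — 5 commits.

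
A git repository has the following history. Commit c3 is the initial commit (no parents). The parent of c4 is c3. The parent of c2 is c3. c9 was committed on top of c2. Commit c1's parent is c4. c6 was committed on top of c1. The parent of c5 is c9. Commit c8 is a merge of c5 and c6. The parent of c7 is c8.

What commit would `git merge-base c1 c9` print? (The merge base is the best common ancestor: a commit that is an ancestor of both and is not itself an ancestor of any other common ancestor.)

Ancestors of c1: {c1, c3, c4}.
Ancestors of c9: {c2, c3, c9}.
Common ancestors: {c3}.
The only common ancestor is c3, so it is the merge base.

c3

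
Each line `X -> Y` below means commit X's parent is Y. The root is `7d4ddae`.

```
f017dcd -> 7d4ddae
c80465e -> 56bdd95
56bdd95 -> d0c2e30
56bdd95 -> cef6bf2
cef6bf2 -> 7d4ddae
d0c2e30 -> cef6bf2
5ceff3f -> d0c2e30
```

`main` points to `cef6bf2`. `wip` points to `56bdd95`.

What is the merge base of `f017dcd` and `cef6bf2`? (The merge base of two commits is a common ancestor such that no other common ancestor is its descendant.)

Ancestors of f017dcd: {7d4ddae, f017dcd}.
Ancestors of cef6bf2: {7d4ddae, cef6bf2}.
Common ancestors: {7d4ddae}.
The only common ancestor is 7d4ddae, so it is the merge base.

7d4ddae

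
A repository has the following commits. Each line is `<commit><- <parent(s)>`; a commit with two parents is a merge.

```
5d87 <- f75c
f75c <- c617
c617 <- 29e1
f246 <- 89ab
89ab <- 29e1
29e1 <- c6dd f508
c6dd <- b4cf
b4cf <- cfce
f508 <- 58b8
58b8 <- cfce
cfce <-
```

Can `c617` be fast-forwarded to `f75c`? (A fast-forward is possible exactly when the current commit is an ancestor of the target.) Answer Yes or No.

Yes

A fast-forward from c617 to f75c is possible iff c617 is an ancestor of f75c.
Ancestors of f75c: {29e1, 58b8, b4cf, c617, c6dd, cfce, f508, f75c}.
c617 is among them, so fast-forward is possible.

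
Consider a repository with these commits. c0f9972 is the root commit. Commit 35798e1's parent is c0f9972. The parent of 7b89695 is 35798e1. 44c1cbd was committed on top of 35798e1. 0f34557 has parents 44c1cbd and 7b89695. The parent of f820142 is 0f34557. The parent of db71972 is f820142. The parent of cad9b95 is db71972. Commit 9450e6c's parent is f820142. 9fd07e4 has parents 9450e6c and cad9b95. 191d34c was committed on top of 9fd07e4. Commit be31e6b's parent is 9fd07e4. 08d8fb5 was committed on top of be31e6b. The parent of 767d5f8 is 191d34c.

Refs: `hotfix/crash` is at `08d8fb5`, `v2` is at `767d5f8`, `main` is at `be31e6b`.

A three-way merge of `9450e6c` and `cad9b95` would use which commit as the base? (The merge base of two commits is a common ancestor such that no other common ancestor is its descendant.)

Ancestors of 9450e6c: {0f34557, 35798e1, 44c1cbd, 7b89695, 9450e6c, c0f9972, f820142}.
Ancestors of cad9b95: {0f34557, 35798e1, 44c1cbd, 7b89695, c0f9972, cad9b95, db71972, f820142}.
Common ancestors: {0f34557, 35798e1, 44c1cbd, 7b89695, c0f9972, f820142}.
Among these, f820142 is not an ancestor of any other common ancestor — it is the merge base.

f820142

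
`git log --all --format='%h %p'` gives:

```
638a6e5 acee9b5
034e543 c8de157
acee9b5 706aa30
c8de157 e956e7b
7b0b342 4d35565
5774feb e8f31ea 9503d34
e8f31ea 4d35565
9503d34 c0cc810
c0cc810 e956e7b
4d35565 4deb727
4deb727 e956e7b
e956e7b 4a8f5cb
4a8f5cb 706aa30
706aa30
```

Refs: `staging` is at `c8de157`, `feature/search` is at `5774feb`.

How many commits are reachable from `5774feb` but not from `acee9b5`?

8

Reachable from 5774feb: {4a8f5cb, 4d35565, 4deb727, 5774feb, 706aa30, 9503d34, c0cc810, e8f31ea, e956e7b}.
Reachable from acee9b5: {706aa30, acee9b5}.
In 5774feb's history but not acee9b5's: {4a8f5cb, 4d35565, 4deb727, 5774feb, 9503d34, c0cc810, e8f31ea, e956e7b} — 8 commits.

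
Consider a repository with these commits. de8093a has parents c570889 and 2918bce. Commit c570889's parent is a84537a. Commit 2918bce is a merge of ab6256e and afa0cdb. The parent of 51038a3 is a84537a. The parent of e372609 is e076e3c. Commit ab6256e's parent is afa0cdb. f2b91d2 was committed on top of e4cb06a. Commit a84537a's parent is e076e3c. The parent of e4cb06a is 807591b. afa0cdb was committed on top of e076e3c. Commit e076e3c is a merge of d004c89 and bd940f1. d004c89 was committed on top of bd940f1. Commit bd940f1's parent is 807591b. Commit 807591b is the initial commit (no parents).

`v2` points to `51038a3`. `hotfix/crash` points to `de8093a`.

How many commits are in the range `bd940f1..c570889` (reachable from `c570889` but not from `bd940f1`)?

Reachable from c570889: {807591b, a84537a, bd940f1, c570889, d004c89, e076e3c}.
Reachable from bd940f1: {807591b, bd940f1}.
In c570889's history but not bd940f1's: {a84537a, c570889, d004c89, e076e3c} — 4 commits.

4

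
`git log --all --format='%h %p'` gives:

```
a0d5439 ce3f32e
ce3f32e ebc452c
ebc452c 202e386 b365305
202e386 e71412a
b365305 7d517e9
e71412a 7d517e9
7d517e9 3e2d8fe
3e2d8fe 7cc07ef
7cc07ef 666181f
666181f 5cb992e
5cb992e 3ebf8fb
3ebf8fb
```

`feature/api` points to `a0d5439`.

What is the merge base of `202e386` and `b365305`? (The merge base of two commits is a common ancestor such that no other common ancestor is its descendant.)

Ancestors of 202e386: {202e386, 3e2d8fe, 3ebf8fb, 5cb992e, 666181f, 7cc07ef, 7d517e9, e71412a}.
Ancestors of b365305: {3e2d8fe, 3ebf8fb, 5cb992e, 666181f, 7cc07ef, 7d517e9, b365305}.
Common ancestors: {3e2d8fe, 3ebf8fb, 5cb992e, 666181f, 7cc07ef, 7d517e9}.
Among these, 7d517e9 is not an ancestor of any other common ancestor — it is the merge base.

7d517e9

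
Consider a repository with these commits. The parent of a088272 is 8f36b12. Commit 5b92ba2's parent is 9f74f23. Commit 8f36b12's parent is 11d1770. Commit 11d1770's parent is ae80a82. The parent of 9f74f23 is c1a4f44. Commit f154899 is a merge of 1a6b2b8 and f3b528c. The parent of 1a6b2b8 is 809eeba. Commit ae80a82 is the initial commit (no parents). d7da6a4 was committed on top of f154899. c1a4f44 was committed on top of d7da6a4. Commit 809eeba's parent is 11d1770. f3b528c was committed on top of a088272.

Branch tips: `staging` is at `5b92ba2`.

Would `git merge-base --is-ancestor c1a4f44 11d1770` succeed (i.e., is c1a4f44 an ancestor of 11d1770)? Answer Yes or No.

Ancestors of 11d1770: {11d1770, ae80a82}.
c1a4f44 is not in that set, so it is not an ancestor of 11d1770.

No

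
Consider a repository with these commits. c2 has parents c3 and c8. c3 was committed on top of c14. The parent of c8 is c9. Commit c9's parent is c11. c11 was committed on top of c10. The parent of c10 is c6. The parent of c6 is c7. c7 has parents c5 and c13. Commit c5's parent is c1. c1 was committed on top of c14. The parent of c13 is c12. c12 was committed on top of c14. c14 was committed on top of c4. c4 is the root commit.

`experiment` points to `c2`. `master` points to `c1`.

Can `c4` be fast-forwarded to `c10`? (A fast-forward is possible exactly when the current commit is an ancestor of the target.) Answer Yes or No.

Yes

A fast-forward from c4 to c10 is possible iff c4 is an ancestor of c10.
Ancestors of c10: {c1, c10, c12, c13, c14, c4, c5, c6, c7}.
c4 is among them, so fast-forward is possible.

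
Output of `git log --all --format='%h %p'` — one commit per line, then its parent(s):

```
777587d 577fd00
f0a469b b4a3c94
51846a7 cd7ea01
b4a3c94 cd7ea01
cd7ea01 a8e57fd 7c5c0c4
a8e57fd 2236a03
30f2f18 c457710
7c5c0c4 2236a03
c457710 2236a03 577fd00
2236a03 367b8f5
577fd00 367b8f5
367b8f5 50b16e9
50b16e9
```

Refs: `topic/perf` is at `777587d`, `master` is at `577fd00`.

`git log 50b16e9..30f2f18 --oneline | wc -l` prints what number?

Reachable from 30f2f18: {2236a03, 30f2f18, 367b8f5, 50b16e9, 577fd00, c457710}.
Reachable from 50b16e9: {50b16e9}.
In 30f2f18's history but not 50b16e9's: {2236a03, 30f2f18, 367b8f5, 577fd00, c457710} — 5 commits.

5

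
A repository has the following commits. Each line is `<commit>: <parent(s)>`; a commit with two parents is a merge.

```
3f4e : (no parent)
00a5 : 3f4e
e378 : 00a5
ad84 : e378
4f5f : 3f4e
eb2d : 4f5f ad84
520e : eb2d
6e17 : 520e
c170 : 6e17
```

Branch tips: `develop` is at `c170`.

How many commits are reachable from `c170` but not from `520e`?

Reachable from c170: {00a5, 3f4e, 4f5f, 520e, 6e17, ad84, c170, e378, eb2d}.
Reachable from 520e: {00a5, 3f4e, 4f5f, 520e, ad84, e378, eb2d}.
In c170's history but not 520e's: {6e17, c170} — 2 commits.

2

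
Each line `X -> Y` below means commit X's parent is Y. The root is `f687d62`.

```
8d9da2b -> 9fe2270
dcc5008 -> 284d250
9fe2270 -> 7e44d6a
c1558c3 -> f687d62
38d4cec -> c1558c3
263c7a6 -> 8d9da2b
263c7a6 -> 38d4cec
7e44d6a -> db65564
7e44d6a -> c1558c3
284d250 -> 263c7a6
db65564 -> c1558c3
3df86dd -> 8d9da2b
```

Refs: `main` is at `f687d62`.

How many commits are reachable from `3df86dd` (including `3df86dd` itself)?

Walking parent pointers from 3df86dd: reachable set = {3df86dd, 7e44d6a, 8d9da2b, 9fe2270, c1558c3, db65564, f687d62}.
That is 7 commits.

7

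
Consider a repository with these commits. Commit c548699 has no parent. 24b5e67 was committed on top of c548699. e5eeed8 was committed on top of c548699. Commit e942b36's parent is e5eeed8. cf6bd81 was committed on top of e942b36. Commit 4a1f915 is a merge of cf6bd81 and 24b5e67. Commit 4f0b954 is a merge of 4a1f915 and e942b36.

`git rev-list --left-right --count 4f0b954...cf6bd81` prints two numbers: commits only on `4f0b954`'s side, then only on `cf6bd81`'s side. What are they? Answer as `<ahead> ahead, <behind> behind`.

3 ahead, 0 behind

Reachable from 4f0b954: {24b5e67, 4a1f915, 4f0b954, c548699, cf6bd81, e5eeed8, e942b36}.
Reachable from cf6bd81: {c548699, cf6bd81, e5eeed8, e942b36}.
Only in 4f0b954's history (ahead): {24b5e67, 4a1f915, 4f0b954} — 3.
Only in cf6bd81's history (behind): {} — 0.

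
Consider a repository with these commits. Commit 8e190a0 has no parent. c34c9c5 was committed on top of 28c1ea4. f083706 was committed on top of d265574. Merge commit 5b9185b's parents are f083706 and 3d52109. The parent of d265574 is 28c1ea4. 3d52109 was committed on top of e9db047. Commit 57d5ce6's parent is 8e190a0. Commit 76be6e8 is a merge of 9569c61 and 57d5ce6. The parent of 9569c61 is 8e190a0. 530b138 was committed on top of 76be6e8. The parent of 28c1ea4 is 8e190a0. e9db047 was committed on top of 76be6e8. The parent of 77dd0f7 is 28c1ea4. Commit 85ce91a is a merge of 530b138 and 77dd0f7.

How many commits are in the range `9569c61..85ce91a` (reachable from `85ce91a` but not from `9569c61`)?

6

Reachable from 85ce91a: {28c1ea4, 530b138, 57d5ce6, 76be6e8, 77dd0f7, 85ce91a, 8e190a0, 9569c61}.
Reachable from 9569c61: {8e190a0, 9569c61}.
In 85ce91a's history but not 9569c61's: {28c1ea4, 530b138, 57d5ce6, 76be6e8, 77dd0f7, 85ce91a} — 6 commits.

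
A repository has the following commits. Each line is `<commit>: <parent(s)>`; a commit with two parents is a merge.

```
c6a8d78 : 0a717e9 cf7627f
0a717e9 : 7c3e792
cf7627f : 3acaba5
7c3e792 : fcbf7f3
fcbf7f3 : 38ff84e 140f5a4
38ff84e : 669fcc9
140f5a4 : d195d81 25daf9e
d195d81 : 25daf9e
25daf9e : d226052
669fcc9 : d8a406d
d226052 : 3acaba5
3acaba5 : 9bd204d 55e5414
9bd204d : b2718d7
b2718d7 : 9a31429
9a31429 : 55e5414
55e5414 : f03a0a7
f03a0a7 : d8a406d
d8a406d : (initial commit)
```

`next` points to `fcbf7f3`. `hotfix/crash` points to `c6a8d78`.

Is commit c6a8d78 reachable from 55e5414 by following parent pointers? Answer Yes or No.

Ancestors of 55e5414: {55e5414, d8a406d, f03a0a7}.
c6a8d78 is not in that set, so it is not an ancestor of 55e5414.

No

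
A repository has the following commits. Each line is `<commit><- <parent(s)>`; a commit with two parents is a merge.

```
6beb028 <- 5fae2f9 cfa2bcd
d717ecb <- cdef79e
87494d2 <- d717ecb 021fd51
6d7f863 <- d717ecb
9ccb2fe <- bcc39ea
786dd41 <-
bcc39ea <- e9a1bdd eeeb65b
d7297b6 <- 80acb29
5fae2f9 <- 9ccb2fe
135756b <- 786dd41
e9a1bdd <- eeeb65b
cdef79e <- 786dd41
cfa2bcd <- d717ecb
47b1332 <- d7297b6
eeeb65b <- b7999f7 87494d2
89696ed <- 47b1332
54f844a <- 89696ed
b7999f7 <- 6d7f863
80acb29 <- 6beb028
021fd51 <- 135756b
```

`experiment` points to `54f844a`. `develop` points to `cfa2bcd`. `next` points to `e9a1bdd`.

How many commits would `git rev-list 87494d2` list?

Walking parent pointers from 87494d2: reachable set = {021fd51, 135756b, 786dd41, 87494d2, cdef79e, d717ecb}.
That is 6 commits.

6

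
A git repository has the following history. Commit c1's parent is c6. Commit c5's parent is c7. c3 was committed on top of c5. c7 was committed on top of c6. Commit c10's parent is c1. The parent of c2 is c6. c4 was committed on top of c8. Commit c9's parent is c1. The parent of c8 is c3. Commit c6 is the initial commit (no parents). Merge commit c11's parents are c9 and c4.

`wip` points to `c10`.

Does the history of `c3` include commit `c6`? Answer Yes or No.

Ancestors of c3 (commits reachable by following parents): {c3, c5, c6, c7}.
c6 is in that set, so it is an ancestor of c3.

Yes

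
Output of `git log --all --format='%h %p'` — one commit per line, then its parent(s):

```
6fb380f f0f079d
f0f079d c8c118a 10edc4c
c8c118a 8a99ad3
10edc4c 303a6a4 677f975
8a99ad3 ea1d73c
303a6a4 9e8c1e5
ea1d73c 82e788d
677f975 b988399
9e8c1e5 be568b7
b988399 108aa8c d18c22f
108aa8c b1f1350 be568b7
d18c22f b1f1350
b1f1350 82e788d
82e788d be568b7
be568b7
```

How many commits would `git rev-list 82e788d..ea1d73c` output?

1

Reachable from ea1d73c: {82e788d, be568b7, ea1d73c}.
Reachable from 82e788d: {82e788d, be568b7}.
In ea1d73c's history but not 82e788d's: {ea1d73c} — 1 commit.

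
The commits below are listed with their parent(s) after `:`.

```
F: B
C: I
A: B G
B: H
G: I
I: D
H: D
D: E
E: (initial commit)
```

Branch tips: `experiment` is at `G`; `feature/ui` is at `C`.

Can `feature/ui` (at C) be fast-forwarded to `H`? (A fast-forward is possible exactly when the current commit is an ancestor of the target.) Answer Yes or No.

A fast-forward from C to H is possible iff C is an ancestor of H.
Ancestors of H: {D, E, H}.
C is not among them, so fast-forward is not possible.

No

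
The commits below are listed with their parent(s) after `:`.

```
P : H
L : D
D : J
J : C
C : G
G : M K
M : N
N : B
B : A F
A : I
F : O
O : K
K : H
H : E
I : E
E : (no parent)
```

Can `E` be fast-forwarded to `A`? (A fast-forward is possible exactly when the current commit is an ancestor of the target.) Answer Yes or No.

Yes

A fast-forward from E to A is possible iff E is an ancestor of A.
Ancestors of A: {A, E, I}.
E is among them, so fast-forward is possible.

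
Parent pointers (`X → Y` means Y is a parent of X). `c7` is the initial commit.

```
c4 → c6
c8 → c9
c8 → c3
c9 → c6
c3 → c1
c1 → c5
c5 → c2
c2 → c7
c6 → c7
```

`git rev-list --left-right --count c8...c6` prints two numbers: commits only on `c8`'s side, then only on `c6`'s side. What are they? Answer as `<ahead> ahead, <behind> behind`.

6 ahead, 0 behind

Reachable from c8: {c1, c2, c3, c5, c6, c7, c8, c9}.
Reachable from c6: {c6, c7}.
Only in c8's history (ahead): {c1, c2, c3, c5, c8, c9} — 6.
Only in c6's history (behind): {} — 0.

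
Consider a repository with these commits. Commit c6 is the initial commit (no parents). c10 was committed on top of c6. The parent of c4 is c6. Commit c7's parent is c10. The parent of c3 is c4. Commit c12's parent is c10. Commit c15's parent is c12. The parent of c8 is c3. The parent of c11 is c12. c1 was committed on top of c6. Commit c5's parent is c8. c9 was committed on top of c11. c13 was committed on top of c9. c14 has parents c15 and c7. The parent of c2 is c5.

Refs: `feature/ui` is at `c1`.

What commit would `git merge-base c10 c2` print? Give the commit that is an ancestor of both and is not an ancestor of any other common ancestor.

c6

Ancestors of c10: {c10, c6}.
Ancestors of c2: {c2, c3, c4, c5, c6, c8}.
Common ancestors: {c6}.
The only common ancestor is c6, so it is the merge base.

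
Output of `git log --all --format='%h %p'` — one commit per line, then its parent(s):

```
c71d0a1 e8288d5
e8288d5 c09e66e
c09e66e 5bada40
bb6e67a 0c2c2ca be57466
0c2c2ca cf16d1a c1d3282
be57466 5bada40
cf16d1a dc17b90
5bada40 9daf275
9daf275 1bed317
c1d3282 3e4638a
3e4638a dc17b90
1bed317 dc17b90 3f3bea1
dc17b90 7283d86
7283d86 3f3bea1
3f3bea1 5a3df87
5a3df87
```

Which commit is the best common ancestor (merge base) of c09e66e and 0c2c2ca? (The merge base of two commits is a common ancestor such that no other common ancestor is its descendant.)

dc17b90

Ancestors of c09e66e: {1bed317, 3f3bea1, 5a3df87, 5bada40, 7283d86, 9daf275, c09e66e, dc17b90}.
Ancestors of 0c2c2ca: {0c2c2ca, 3e4638a, 3f3bea1, 5a3df87, 7283d86, c1d3282, cf16d1a, dc17b90}.
Common ancestors: {3f3bea1, 5a3df87, 7283d86, dc17b90}.
Among these, dc17b90 is not an ancestor of any other common ancestor — it is the merge base.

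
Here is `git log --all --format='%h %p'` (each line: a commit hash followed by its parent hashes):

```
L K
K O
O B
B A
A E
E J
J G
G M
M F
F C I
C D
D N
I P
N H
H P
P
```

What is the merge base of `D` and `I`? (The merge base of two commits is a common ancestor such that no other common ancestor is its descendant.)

P

Ancestors of D: {D, H, N, P}.
Ancestors of I: {I, P}.
Common ancestors: {P}.
The only common ancestor is P, so it is the merge base.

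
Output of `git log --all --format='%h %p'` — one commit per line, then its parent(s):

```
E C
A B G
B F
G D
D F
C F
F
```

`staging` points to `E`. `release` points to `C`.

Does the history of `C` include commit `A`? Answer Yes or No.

No

Ancestors of C: {C, F}.
A is not in that set, so it is not an ancestor of C.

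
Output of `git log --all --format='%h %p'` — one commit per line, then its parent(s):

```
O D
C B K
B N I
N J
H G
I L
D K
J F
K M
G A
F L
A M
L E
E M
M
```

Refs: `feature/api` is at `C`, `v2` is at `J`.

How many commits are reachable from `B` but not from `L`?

5

Reachable from B: {B, E, F, I, J, L, M, N}.
Reachable from L: {E, L, M}.
In B's history but not L's: {B, F, I, J, N} — 5 commits.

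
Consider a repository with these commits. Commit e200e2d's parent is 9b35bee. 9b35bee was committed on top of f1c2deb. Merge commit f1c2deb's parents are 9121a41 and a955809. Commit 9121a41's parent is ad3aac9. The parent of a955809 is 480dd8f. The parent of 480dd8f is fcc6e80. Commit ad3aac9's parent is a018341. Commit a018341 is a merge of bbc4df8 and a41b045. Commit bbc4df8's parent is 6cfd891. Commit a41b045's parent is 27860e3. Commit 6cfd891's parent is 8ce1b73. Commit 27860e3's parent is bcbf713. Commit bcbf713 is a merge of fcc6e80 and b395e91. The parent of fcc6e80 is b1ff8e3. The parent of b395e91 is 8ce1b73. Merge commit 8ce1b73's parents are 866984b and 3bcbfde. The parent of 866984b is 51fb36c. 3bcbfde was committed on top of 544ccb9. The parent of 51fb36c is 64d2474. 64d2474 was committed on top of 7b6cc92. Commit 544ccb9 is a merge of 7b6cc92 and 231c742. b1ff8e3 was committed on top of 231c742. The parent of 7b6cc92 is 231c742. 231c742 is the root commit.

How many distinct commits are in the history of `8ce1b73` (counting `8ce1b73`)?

Walking parent pointers from 8ce1b73: reachable set = {231c742, 3bcbfde, 51fb36c, 544ccb9, 64d2474, 7b6cc92, 866984b, 8ce1b73}.
That is 8 commits.

8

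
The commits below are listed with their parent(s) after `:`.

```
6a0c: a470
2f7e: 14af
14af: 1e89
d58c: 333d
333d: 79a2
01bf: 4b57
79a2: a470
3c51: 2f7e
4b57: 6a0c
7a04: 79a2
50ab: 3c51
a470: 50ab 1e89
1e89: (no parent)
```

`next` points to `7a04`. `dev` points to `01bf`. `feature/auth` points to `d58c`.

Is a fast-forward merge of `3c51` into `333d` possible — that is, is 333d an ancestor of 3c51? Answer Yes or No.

No

A fast-forward from 333d to 3c51 is possible iff 333d is an ancestor of 3c51.
Ancestors of 3c51: {14af, 1e89, 2f7e, 3c51}.
333d is not among them, so fast-forward is not possible.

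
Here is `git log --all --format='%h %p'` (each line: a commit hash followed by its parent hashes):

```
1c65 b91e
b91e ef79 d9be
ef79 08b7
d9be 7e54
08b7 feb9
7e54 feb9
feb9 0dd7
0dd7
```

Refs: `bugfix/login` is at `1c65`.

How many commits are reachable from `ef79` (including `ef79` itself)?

4

Walking parent pointers from ef79: reachable set = {08b7, 0dd7, ef79, feb9}.
That is 4 commits.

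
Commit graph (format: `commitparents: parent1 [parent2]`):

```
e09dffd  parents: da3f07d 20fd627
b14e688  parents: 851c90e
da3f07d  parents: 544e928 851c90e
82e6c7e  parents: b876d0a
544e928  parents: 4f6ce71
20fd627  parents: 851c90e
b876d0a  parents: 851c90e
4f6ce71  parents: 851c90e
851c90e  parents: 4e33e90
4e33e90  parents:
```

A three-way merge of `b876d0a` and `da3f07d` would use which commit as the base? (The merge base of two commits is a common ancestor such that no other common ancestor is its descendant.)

851c90e

Ancestors of b876d0a: {4e33e90, 851c90e, b876d0a}.
Ancestors of da3f07d: {4e33e90, 4f6ce71, 544e928, 851c90e, da3f07d}.
Common ancestors: {4e33e90, 851c90e}.
Among these, 851c90e is not an ancestor of any other common ancestor — it is the merge base.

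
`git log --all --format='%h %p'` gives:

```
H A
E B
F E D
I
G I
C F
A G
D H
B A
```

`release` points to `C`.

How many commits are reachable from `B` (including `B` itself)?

4

Walking parent pointers from B: reachable set = {A, B, G, I}.
That is 4 commits.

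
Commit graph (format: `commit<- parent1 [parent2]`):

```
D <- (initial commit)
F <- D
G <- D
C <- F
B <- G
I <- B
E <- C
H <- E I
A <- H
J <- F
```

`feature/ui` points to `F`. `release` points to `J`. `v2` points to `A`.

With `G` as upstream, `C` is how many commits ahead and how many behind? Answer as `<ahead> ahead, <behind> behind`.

2 ahead, 1 behind

Reachable from C: {C, D, F}.
Reachable from G: {D, G}.
Only in C's history (ahead): {C, F} — 2.
Only in G's history (behind): {G} — 1.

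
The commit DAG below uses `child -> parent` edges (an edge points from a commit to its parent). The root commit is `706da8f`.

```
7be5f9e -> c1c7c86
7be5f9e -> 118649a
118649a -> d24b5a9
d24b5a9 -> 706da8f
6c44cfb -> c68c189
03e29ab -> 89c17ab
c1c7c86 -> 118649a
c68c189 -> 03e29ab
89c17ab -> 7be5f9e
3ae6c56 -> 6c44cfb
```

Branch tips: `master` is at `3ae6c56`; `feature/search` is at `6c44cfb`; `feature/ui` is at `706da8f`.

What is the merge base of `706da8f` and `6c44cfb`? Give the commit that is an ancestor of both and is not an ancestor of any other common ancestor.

706da8f

Ancestors of 706da8f: {706da8f}.
Ancestors of 6c44cfb: {03e29ab, 118649a, 6c44cfb, 706da8f, 7be5f9e, 89c17ab, c1c7c86, c68c189, d24b5a9}.
Common ancestors: {706da8f}.
The only common ancestor is 706da8f, so it is the merge base.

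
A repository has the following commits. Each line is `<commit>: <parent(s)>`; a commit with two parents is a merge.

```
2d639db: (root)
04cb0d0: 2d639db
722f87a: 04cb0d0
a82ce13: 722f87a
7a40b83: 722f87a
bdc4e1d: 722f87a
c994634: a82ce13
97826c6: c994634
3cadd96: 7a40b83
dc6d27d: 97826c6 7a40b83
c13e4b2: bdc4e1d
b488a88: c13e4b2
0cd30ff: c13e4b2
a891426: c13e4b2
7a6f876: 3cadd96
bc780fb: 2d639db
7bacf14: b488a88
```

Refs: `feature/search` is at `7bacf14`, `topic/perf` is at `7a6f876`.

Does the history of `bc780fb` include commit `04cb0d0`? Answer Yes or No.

No

Ancestors of bc780fb: {2d639db, bc780fb}.
04cb0d0 is not in that set, so it is not an ancestor of bc780fb.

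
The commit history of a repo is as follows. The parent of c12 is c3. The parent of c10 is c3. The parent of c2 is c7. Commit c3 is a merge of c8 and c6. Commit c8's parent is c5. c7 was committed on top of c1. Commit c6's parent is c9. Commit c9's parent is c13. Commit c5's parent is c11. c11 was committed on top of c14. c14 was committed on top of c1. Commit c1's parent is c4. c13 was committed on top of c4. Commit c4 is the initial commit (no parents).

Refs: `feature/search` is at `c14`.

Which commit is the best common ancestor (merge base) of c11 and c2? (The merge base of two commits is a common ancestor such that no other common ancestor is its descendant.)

c1

Ancestors of c11: {c1, c11, c14, c4}.
Ancestors of c2: {c1, c2, c4, c7}.
Common ancestors: {c1, c4}.
Among these, c1 is not an ancestor of any other common ancestor — it is the merge base.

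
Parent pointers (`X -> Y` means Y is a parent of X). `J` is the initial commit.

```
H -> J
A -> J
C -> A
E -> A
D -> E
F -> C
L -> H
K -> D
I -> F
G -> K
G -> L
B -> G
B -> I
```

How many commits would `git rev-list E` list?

3

Walking parent pointers from E: reachable set = {A, E, J}.
That is 3 commits.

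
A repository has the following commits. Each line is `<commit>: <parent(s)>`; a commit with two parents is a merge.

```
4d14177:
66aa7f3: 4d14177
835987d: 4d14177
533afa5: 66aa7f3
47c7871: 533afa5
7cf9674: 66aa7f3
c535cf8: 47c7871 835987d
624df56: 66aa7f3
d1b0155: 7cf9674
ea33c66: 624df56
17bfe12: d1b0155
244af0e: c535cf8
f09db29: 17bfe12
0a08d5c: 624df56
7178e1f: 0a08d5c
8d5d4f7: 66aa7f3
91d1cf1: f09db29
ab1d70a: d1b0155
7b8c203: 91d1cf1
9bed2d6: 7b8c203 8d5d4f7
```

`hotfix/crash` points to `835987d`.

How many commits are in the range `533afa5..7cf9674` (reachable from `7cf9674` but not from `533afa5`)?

1

Reachable from 7cf9674: {4d14177, 66aa7f3, 7cf9674}.
Reachable from 533afa5: {4d14177, 533afa5, 66aa7f3}.
In 7cf9674's history but not 533afa5's: {7cf9674} — 1 commit.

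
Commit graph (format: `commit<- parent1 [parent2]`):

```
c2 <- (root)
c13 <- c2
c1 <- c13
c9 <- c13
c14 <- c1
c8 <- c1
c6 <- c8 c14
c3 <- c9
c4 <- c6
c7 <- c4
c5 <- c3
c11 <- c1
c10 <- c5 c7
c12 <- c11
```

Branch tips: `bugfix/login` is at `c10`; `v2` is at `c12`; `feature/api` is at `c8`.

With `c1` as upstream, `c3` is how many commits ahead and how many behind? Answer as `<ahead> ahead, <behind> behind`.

Reachable from c3: {c13, c2, c3, c9}.
Reachable from c1: {c1, c13, c2}.
Only in c3's history (ahead): {c3, c9} — 2.
Only in c1's history (behind): {c1} — 1.

2 ahead, 1 behind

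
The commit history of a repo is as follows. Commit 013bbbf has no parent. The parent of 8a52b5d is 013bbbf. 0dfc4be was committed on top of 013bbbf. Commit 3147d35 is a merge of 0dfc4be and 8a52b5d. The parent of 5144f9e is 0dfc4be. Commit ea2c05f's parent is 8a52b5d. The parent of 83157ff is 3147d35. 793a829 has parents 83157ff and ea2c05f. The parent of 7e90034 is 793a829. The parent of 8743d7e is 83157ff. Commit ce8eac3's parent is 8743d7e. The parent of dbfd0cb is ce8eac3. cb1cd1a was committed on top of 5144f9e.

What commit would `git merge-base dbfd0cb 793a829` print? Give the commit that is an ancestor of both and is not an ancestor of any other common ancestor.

83157ff

Ancestors of dbfd0cb: {013bbbf, 0dfc4be, 3147d35, 83157ff, 8743d7e, 8a52b5d, ce8eac3, dbfd0cb}.
Ancestors of 793a829: {013bbbf, 0dfc4be, 3147d35, 793a829, 83157ff, 8a52b5d, ea2c05f}.
Common ancestors: {013bbbf, 0dfc4be, 3147d35, 83157ff, 8a52b5d}.
Among these, 83157ff is not an ancestor of any other common ancestor — it is the merge base.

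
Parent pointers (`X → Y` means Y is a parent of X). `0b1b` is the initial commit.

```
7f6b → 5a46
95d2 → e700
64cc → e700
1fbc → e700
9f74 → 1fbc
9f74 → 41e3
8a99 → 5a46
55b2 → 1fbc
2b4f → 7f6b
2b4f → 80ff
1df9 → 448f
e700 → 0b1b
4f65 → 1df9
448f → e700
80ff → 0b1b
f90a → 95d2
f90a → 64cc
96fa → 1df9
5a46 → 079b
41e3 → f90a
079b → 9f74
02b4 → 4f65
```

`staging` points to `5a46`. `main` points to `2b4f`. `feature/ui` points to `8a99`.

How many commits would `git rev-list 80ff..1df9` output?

Reachable from 1df9: {0b1b, 1df9, 448f, e700}.
Reachable from 80ff: {0b1b, 80ff}.
In 1df9's history but not 80ff's: {1df9, 448f, e700} — 3 commits.

3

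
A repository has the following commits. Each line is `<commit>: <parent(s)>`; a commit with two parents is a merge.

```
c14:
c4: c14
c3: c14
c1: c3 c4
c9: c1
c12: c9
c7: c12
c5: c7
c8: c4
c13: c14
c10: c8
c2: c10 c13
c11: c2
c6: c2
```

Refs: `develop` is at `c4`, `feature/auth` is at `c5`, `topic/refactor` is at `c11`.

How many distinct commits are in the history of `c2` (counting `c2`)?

6

Walking parent pointers from c2: reachable set = {c10, c13, c14, c2, c4, c8}.
That is 6 commits.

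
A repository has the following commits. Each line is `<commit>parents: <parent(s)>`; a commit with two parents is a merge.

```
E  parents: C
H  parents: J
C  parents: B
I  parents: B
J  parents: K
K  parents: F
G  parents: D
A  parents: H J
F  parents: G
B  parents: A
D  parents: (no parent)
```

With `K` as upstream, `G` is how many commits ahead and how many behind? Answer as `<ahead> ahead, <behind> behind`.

Reachable from G: {D, G}.
Reachable from K: {D, F, G, K}.
Only in G's history (ahead): {} — 0.
Only in K's history (behind): {F, K} — 2.

0 ahead, 2 behind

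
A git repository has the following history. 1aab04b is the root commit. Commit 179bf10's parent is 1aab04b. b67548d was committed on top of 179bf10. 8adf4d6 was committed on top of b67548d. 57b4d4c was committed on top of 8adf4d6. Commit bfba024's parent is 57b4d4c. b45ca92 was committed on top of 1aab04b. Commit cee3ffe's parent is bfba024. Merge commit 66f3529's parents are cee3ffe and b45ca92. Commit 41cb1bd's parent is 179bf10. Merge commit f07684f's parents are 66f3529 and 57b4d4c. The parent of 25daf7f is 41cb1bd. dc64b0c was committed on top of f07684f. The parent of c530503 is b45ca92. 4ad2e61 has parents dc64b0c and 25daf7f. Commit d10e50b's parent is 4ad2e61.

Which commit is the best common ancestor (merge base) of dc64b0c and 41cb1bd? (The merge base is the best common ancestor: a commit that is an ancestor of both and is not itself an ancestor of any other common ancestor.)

Ancestors of dc64b0c: {179bf10, 1aab04b, 57b4d4c, 66f3529, 8adf4d6, b45ca92, b67548d, bfba024, cee3ffe, dc64b0c, f07684f}.
Ancestors of 41cb1bd: {179bf10, 1aab04b, 41cb1bd}.
Common ancestors: {179bf10, 1aab04b}.
Among these, 179bf10 is not an ancestor of any other common ancestor — it is the merge base.

179bf10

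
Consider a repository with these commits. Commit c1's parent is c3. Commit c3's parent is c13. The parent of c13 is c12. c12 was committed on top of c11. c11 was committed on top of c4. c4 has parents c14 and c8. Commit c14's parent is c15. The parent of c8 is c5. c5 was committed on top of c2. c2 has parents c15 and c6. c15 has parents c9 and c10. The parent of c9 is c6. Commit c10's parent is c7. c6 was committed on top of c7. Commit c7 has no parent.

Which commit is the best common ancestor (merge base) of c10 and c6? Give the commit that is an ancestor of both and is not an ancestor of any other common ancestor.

Ancestors of c10: {c10, c7}.
Ancestors of c6: {c6, c7}.
Common ancestors: {c7}.
The only common ancestor is c7, so it is the merge base.

c7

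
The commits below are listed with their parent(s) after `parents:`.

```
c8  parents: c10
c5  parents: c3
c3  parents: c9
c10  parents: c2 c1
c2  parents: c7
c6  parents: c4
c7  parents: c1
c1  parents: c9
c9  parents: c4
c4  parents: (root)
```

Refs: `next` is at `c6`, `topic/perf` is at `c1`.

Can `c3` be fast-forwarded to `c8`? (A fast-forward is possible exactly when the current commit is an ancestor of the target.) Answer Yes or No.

A fast-forward from c3 to c8 is possible iff c3 is an ancestor of c8.
Ancestors of c8: {c1, c10, c2, c4, c7, c8, c9}.
c3 is not among them, so fast-forward is not possible.

No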